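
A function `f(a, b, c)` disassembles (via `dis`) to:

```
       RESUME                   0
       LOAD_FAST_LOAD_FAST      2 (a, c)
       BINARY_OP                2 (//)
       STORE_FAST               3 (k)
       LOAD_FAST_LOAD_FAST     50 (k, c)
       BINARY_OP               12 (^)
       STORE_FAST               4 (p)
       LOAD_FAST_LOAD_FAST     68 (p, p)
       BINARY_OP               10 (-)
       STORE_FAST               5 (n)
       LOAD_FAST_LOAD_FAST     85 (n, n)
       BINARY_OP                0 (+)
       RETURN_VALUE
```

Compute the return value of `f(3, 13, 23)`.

LOAD_FAST_LOAD_FAST a,c → push 3,23. Stack: [3, 23]
BINARY_OP // → 3 // 23 = 0. Stack: [0]
STORE_FAST k → k=0. Stack: []
LOAD_FAST_LOAD_FAST k,c → push 0,23. Stack: [0, 23]
BINARY_OP ^ → 0 ^ 23 = 23. Stack: [23]
STORE_FAST p → p=23. Stack: []
LOAD_FAST_LOAD_FAST p,p → push 23,23. Stack: [23, 23]
BINARY_OP - → 23 - 23 = 0. Stack: [0]
STORE_FAST n → n=0. Stack: []
LOAD_FAST_LOAD_FAST n,n → push 0,0. Stack: [0, 0]
BINARY_OP + → 0 + 0 = 0. Stack: [0]
RETURN_VALUE → return 0.

0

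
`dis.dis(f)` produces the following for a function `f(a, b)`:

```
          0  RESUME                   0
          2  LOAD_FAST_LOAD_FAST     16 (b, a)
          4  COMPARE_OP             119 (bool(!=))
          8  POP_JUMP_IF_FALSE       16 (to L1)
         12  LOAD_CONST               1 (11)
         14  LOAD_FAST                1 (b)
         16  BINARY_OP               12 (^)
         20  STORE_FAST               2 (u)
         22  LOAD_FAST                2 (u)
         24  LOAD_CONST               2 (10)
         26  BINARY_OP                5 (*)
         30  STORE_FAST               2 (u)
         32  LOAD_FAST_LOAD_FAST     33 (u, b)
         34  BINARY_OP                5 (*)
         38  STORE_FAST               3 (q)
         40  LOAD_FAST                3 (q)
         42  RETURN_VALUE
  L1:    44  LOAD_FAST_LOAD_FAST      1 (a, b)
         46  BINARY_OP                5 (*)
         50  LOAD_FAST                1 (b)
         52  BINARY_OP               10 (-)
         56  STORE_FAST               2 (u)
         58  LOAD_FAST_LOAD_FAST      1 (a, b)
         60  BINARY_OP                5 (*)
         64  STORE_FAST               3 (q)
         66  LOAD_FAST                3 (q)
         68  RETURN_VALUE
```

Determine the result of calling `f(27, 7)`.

840

LOAD_FAST_LOAD_FAST b,a → push 7,27. Stack: [7, 27]
COMPARE_OP bool(!=) → 7 vs 27 = True. Stack: [True]
POP_JUMP_IF_FALSE → pop True; no jump. Stack: []
LOAD_CONST → push 11. Stack: [11]
LOAD_FAST b → push 7. Stack: [11, 7]
BINARY_OP ^ → 11 ^ 7 = 12. Stack: [12]
STORE_FAST u → u=12. Stack: []
LOAD_FAST u → push 12. Stack: [12]
LOAD_CONST → push 10. Stack: [12, 10]
BINARY_OP * → 12 * 10 = 120. Stack: [120]
STORE_FAST u → u=120. Stack: []
LOAD_FAST_LOAD_FAST u,b → push 120,7. Stack: [120, 7]
BINARY_OP * → 120 * 7 = 840. Stack: [840]
STORE_FAST q → q=840. Stack: []
LOAD_FAST q → push 840. Stack: [840]
RETURN_VALUE → return 840.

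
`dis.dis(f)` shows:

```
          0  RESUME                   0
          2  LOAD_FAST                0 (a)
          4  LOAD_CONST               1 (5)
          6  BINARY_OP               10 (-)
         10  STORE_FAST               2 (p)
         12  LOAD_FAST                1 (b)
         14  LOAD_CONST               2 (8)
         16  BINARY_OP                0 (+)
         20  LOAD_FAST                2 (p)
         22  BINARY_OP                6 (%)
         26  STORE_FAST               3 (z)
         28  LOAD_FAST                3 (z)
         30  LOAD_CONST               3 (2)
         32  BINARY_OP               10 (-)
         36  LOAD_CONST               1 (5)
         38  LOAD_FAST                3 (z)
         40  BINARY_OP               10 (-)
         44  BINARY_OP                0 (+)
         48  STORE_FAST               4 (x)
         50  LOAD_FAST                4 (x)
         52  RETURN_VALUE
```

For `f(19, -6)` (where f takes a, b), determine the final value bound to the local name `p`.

LOAD_FAST a → push 19. Stack: [19]
LOAD_CONST → push 5. Stack: [19, 5]
BINARY_OP - → 19 - 5 = 14. Stack: [14]
STORE_FAST p → p=14. Stack: []
LOAD_FAST b → push -6. Stack: [-6]
LOAD_CONST → push 8. Stack: [-6, 8]
BINARY_OP + → -6 + 8 = 2. Stack: [2]
LOAD_FAST p → push 14. Stack: [2, 14]
BINARY_OP % → 2 % 14 = 2. Stack: [2]
STORE_FAST z → z=2. Stack: []
LOAD_FAST z → push 2. Stack: [2]
LOAD_CONST → push 2. Stack: [2, 2]
BINARY_OP - → 2 - 2 = 0. Stack: [0]
LOAD_CONST → push 5. Stack: [0, 5]
LOAD_FAST z → push 2. Stack: [0, 5, 2]
BINARY_OP - → 5 - 2 = 3. Stack: [0, 3]
BINARY_OP + → 0 + 3 = 3. Stack: [3]
STORE_FAST x → x=3. Stack: []
LOAD_FAST x → push 3. Stack: [3]
RETURN_VALUE → return 3.

14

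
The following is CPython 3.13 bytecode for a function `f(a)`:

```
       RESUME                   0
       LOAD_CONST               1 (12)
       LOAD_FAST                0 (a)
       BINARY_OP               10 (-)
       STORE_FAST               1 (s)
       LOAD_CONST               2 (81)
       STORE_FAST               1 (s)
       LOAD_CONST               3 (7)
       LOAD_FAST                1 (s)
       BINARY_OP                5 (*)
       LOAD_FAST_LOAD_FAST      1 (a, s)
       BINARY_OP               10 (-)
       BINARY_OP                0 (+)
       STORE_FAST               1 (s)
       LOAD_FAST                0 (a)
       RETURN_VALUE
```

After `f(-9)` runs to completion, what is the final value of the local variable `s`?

477

LOAD_CONST → push 12. Stack: [12]
LOAD_FAST a → push -9. Stack: [12, -9]
BINARY_OP - → 12 - -9 = 21. Stack: [21]
STORE_FAST s → s=21. Stack: []
LOAD_CONST → push 81. Stack: [81]
STORE_FAST s → s=81. Stack: []
LOAD_CONST → push 7. Stack: [7]
LOAD_FAST s → push 81. Stack: [7, 81]
BINARY_OP * → 7 * 81 = 567. Stack: [567]
LOAD_FAST_LOAD_FAST a,s → push -9,81. Stack: [567, -9, 81]
BINARY_OP - → -9 - 81 = -90. Stack: [567, -90]
BINARY_OP + → 567 + -90 = 477. Stack: [477]
STORE_FAST s → s=477. Stack: []
LOAD_FAST a → push -9. Stack: [-9]
RETURN_VALUE → return -9.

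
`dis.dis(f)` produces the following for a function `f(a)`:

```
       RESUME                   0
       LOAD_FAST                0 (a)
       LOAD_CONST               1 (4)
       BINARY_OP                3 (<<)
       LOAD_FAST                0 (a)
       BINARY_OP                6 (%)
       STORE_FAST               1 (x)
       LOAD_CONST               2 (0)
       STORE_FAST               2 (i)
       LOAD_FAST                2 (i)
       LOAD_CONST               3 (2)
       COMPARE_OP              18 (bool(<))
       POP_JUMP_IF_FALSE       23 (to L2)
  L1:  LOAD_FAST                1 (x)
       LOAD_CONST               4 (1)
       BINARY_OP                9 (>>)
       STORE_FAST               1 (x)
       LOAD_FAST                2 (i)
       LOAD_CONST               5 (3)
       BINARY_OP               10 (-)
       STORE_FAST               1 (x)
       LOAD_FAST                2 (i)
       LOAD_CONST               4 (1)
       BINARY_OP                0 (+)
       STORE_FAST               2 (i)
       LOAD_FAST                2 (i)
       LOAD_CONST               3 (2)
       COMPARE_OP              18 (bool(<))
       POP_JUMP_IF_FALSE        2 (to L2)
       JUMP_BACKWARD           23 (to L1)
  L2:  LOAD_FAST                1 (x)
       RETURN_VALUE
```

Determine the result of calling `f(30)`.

-2

LOAD_FAST a → push 30. Stack: [30]
LOAD_CONST → push 4. Stack: [30, 4]
BINARY_OP << → 30 << 4 = 480. Stack: [480]
LOAD_FAST a → push 30. Stack: [480, 30]
BINARY_OP % → 480 % 30 = 0. Stack: [0]
STORE_FAST x → x=0. Stack: []
LOAD_CONST → push 0. Stack: [0]
STORE_FAST i → i=0. Stack: []
LOAD_FAST i → push 0. Stack: [0]
LOAD_CONST → push 2. Stack: [0, 2]
COMPARE_OP bool(<) → 0 vs 2 = True. Stack: [True]
POP_JUMP_IF_FALSE → pop True; no jump. Stack: []
LOAD_FAST x → push 0. Stack: [0]
LOAD_CONST → push 1. Stack: [0, 1]
BINARY_OP >> → 0 >> 1 = 0. Stack: [0]
STORE_FAST x → x=0. Stack: []
LOAD_FAST i → push 0. Stack: [0]
LOAD_CONST → push 3. Stack: [0, 3]
BINARY_OP - → 0 - 3 = -3. Stack: [-3]
STORE_FAST x → x=-3. Stack: []
LOAD_FAST i → push 0. Stack: [0]
LOAD_CONST → push 1. Stack: [0, 1]
BINARY_OP + → 0 + 1 = 1. Stack: [1]
STORE_FAST i → i=1. Stack: []
LOAD_FAST i → push 1. Stack: [1]
LOAD_CONST → push 2. Stack: [1, 2]
COMPARE_OP bool(<) → 1 vs 2 = True. Stack: [True]
POP_JUMP_IF_FALSE → pop True; no jump. Stack: []
LOAD_FAST x → push -3. Stack: [-3]
LOAD_CONST → push 1. Stack: [-3, 1]
BINARY_OP >> → -3 >> 1 = -2. Stack: [-2]
STORE_FAST x → x=-2. Stack: []
LOAD_FAST i → push 1. Stack: [1]
LOAD_CONST → push 3. Stack: [1, 3]
BINARY_OP - → 1 - 3 = -2. Stack: [-2]
STORE_FAST x → x=-2. Stack: []
LOAD_FAST i → push 1. Stack: [1]
LOAD_CONST → push 1. Stack: [1, 1]
BINARY_OP + → 1 + 1 = 2. Stack: [2]
STORE_FAST i → i=2. Stack: []
LOAD_FAST i → push 2. Stack: [2]
LOAD_CONST → push 2. Stack: [2, 2]
COMPARE_OP bool(<) → 2 vs 2 = False. Stack: [False]
POP_JUMP_IF_FALSE → pop False; jump. Stack: []
LOAD_FAST x → push -2. Stack: [-2]
RETURN_VALUE → return -2.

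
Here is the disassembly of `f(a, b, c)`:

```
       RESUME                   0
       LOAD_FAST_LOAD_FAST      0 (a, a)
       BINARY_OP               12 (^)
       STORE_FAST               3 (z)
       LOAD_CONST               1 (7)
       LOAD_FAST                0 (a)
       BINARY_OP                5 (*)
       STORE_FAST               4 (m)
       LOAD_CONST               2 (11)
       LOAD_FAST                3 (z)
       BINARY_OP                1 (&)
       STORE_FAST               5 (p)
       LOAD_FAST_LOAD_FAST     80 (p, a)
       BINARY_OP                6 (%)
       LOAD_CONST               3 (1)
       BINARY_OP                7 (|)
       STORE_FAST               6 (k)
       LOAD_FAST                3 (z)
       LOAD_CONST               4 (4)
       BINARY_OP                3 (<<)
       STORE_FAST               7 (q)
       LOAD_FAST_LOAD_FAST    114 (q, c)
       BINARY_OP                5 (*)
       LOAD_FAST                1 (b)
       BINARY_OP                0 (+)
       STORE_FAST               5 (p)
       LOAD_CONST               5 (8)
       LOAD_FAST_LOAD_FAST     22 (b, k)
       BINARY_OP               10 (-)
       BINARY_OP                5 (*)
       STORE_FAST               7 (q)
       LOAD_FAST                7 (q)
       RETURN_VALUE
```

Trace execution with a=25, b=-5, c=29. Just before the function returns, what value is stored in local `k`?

1

LOAD_FAST_LOAD_FAST a,a → push 25,25. Stack: [25, 25]
BINARY_OP ^ → 25 ^ 25 = 0. Stack: [0]
STORE_FAST z → z=0. Stack: []
LOAD_CONST → push 7. Stack: [7]
LOAD_FAST a → push 25. Stack: [7, 25]
BINARY_OP * → 7 * 25 = 175. Stack: [175]
STORE_FAST m → m=175. Stack: []
LOAD_CONST → push 11. Stack: [11]
LOAD_FAST z → push 0. Stack: [11, 0]
BINARY_OP & → 11 & 0 = 0. Stack: [0]
STORE_FAST p → p=0. Stack: []
LOAD_FAST_LOAD_FAST p,a → push 0,25. Stack: [0, 25]
BINARY_OP % → 0 % 25 = 0. Stack: [0]
LOAD_CONST → push 1. Stack: [0, 1]
BINARY_OP | → 0 | 1 = 1. Stack: [1]
STORE_FAST k → k=1. Stack: []
LOAD_FAST z → push 0. Stack: [0]
LOAD_CONST → push 4. Stack: [0, 4]
BINARY_OP << → 0 << 4 = 0. Stack: [0]
STORE_FAST q → q=0. Stack: []
LOAD_FAST_LOAD_FAST q,c → push 0,29. Stack: [0, 29]
BINARY_OP * → 0 * 29 = 0. Stack: [0]
LOAD_FAST b → push -5. Stack: [0, -5]
BINARY_OP + → 0 + -5 = -5. Stack: [-5]
STORE_FAST p → p=-5. Stack: []
LOAD_CONST → push 8. Stack: [8]
LOAD_FAST_LOAD_FAST b,k → push -5,1. Stack: [8, -5, 1]
BINARY_OP - → -5 - 1 = -6. Stack: [8, -6]
BINARY_OP * → 8 * -6 = -48. Stack: [-48]
STORE_FAST q → q=-48. Stack: []
LOAD_FAST q → push -48. Stack: [-48]
RETURN_VALUE → return -48.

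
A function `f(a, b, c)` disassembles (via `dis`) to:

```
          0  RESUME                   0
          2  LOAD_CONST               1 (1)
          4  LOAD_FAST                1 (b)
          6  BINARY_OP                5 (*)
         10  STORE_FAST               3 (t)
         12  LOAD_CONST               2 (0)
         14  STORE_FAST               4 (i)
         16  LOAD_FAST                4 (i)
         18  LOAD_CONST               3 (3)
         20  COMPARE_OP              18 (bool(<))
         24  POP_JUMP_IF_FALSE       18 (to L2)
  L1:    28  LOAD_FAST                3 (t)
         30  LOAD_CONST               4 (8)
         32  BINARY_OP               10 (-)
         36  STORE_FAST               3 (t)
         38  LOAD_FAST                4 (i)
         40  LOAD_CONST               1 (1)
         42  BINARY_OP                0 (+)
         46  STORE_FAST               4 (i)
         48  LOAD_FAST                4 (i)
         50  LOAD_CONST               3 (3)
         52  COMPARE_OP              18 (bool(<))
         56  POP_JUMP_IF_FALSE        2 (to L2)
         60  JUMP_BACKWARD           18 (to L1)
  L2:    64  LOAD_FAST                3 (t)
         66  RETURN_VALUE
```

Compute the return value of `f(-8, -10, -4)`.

LOAD_CONST → push 1. Stack: [1]
LOAD_FAST b → push -10. Stack: [1, -10]
BINARY_OP * → 1 * -10 = -10. Stack: [-10]
STORE_FAST t → t=-10. Stack: []
LOAD_CONST → push 0. Stack: [0]
STORE_FAST i → i=0. Stack: []
LOAD_FAST i → push 0. Stack: [0]
LOAD_CONST → push 3. Stack: [0, 3]
COMPARE_OP bool(<) → 0 vs 3 = True. Stack: [True]
POP_JUMP_IF_FALSE → pop True; no jump. Stack: []
LOAD_FAST t → push -10. Stack: [-10]
LOAD_CONST → push 8. Stack: [-10, 8]
BINARY_OP - → -10 - 8 = -18. Stack: [-18]
STORE_FAST t → t=-18. Stack: []
LOAD_FAST i → push 0. Stack: [0]
LOAD_CONST → push 1. Stack: [0, 1]
BINARY_OP + → 0 + 1 = 1. Stack: [1]
STORE_FAST i → i=1. Stack: []
LOAD_FAST i → push 1. Stack: [1]
LOAD_CONST → push 3. Stack: [1, 3]
COMPARE_OP bool(<) → 1 vs 3 = True. Stack: [True]
POP_JUMP_IF_FALSE → pop True; no jump. Stack: []
LOAD_FAST t → push -18. Stack: [-18]
LOAD_CONST → push 8. Stack: [-18, 8]
BINARY_OP - → -18 - 8 = -26. Stack: [-26]
STORE_FAST t → t=-26. Stack: []
LOAD_FAST i → push 1. Stack: [1]
LOAD_CONST → push 1. Stack: [1, 1]
BINARY_OP + → 1 + 1 = 2. Stack: [2]
STORE_FAST i → i=2. Stack: []
LOAD_FAST i → push 2. Stack: [2]
LOAD_CONST → push 3. Stack: [2, 3]
COMPARE_OP bool(<) → 2 vs 3 = True. Stack: [True]
POP_JUMP_IF_FALSE → pop True; no jump. Stack: []
LOAD_FAST t → push -26. Stack: [-26]
LOAD_CONST → push 8. Stack: [-26, 8]
BINARY_OP - → -26 - 8 = -34. Stack: [-34]
STORE_FAST t → t=-34. Stack: []
LOAD_FAST i → push 2. Stack: [2]
LOAD_CONST → push 1. Stack: [2, 1]
BINARY_OP + → 2 + 1 = 3. Stack: [3]
STORE_FAST i → i=3. Stack: []
LOAD_FAST i → push 3. Stack: [3]
LOAD_CONST → push 3. Stack: [3, 3]
COMPARE_OP bool(<) → 3 vs 3 = False. Stack: [False]
POP_JUMP_IF_FALSE → pop False; jump. Stack: []
LOAD_FAST t → push -34. Stack: [-34]
RETURN_VALUE → return -34.

-34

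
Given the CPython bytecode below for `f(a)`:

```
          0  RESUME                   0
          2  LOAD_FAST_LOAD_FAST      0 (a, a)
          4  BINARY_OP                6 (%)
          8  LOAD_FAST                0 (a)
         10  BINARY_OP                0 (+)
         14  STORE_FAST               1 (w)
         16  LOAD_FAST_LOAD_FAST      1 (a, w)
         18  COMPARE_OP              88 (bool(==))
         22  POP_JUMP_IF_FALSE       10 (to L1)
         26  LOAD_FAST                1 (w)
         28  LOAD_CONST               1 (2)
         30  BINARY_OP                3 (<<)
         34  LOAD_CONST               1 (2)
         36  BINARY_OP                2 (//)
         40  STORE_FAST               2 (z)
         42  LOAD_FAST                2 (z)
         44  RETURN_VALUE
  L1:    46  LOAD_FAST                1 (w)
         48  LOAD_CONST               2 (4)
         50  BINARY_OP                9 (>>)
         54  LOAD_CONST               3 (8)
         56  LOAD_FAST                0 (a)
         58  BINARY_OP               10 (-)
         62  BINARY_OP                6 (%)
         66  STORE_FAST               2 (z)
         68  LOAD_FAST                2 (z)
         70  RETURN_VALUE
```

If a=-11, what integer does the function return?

LOAD_FAST_LOAD_FAST a,a → push -11,-11. Stack: [-11, -11]
BINARY_OP % → -11 % -11 = 0. Stack: [0]
LOAD_FAST a → push -11. Stack: [0, -11]
BINARY_OP + → 0 + -11 = -11. Stack: [-11]
STORE_FAST w → w=-11. Stack: []
LOAD_FAST_LOAD_FAST a,w → push -11,-11. Stack: [-11, -11]
COMPARE_OP bool(==) → -11 vs -11 = True. Stack: [True]
POP_JUMP_IF_FALSE → pop True; no jump. Stack: []
LOAD_FAST w → push -11. Stack: [-11]
LOAD_CONST → push 2. Stack: [-11, 2]
BINARY_OP << → -11 << 2 = -44. Stack: [-44]
LOAD_CONST → push 2. Stack: [-44, 2]
BINARY_OP // → -44 // 2 = -22. Stack: [-22]
STORE_FAST z → z=-22. Stack: []
LOAD_FAST z → push -22. Stack: [-22]
RETURN_VALUE → return -22.

-22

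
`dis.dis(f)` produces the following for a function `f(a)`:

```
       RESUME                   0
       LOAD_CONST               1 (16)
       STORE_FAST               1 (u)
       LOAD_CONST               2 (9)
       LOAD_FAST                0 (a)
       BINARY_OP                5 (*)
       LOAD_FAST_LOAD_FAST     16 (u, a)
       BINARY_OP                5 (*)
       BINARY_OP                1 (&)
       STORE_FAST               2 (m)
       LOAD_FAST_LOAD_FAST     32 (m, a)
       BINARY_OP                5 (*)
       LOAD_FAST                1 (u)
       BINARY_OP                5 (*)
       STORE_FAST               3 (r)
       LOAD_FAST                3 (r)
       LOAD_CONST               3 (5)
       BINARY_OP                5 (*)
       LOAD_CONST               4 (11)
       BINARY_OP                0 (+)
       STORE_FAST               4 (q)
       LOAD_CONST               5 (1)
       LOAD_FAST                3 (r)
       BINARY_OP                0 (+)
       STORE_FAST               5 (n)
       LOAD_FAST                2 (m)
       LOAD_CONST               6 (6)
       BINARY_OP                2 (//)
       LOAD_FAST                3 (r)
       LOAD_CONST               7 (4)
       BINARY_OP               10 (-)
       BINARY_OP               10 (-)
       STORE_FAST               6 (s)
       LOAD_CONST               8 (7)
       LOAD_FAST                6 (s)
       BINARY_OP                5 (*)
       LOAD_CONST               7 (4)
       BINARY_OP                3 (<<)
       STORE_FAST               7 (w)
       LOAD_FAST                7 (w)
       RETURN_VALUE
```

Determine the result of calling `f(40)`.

LOAD_CONST → push 16. Stack: [16]
STORE_FAST u → u=16. Stack: []
LOAD_CONST → push 9. Stack: [9]
LOAD_FAST a → push 40. Stack: [9, 40]
BINARY_OP * → 9 * 40 = 360. Stack: [360]
LOAD_FAST_LOAD_FAST u,a → push 16,40. Stack: [360, 16, 40]
BINARY_OP * → 16 * 40 = 640. Stack: [360, 640]
BINARY_OP & → 360 & 640 = 0. Stack: [0]
STORE_FAST m → m=0. Stack: []
LOAD_FAST_LOAD_FAST m,a → push 0,40. Stack: [0, 40]
BINARY_OP * → 0 * 40 = 0. Stack: [0]
LOAD_FAST u → push 16. Stack: [0, 16]
BINARY_OP * → 0 * 16 = 0. Stack: [0]
STORE_FAST r → r=0. Stack: []
LOAD_FAST r → push 0. Stack: [0]
LOAD_CONST → push 5. Stack: [0, 5]
BINARY_OP * → 0 * 5 = 0. Stack: [0]
LOAD_CONST → push 11. Stack: [0, 11]
BINARY_OP + → 0 + 11 = 11. Stack: [11]
STORE_FAST q → q=11. Stack: []
LOAD_CONST → push 1. Stack: [1]
LOAD_FAST r → push 0. Stack: [1, 0]
BINARY_OP + → 1 + 0 = 1. Stack: [1]
STORE_FAST n → n=1. Stack: []
LOAD_FAST m → push 0. Stack: [0]
LOAD_CONST → push 6. Stack: [0, 6]
BINARY_OP // → 0 // 6 = 0. Stack: [0]
LOAD_FAST r → push 0. Stack: [0, 0]
LOAD_CONST → push 4. Stack: [0, 0, 4]
BINARY_OP - → 0 - 4 = -4. Stack: [0, -4]
BINARY_OP - → 0 - -4 = 4. Stack: [4]
STORE_FAST s → s=4. Stack: []
LOAD_CONST → push 7. Stack: [7]
LOAD_FAST s → push 4. Stack: [7, 4]
BINARY_OP * → 7 * 4 = 28. Stack: [28]
LOAD_CONST → push 4. Stack: [28, 4]
BINARY_OP << → 28 << 4 = 448. Stack: [448]
STORE_FAST w → w=448. Stack: []
LOAD_FAST w → push 448. Stack: [448]
RETURN_VALUE → return 448.

448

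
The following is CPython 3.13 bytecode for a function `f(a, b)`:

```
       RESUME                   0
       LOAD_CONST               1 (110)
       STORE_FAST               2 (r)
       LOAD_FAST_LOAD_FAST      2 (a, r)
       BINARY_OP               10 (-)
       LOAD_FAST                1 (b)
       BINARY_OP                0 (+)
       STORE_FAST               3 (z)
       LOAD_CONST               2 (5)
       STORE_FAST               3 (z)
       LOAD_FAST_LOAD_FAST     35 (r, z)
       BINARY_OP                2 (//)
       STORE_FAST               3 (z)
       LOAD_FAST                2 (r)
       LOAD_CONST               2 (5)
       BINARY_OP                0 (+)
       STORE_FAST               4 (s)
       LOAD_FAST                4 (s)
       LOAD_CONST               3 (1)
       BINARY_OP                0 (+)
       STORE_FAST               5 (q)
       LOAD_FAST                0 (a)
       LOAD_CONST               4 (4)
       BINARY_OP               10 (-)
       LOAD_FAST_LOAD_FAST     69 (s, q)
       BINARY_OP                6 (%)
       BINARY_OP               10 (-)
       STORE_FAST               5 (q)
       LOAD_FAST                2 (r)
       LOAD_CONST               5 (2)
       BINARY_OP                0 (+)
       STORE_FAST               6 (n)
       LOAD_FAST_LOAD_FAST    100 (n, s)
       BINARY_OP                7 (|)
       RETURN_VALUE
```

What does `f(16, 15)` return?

LOAD_CONST → push 110. Stack: [110]
STORE_FAST r → r=110. Stack: []
LOAD_FAST_LOAD_FAST a,r → push 16,110. Stack: [16, 110]
BINARY_OP - → 16 - 110 = -94. Stack: [-94]
LOAD_FAST b → push 15. Stack: [-94, 15]
BINARY_OP + → -94 + 15 = -79. Stack: [-79]
STORE_FAST z → z=-79. Stack: []
LOAD_CONST → push 5. Stack: [5]
STORE_FAST z → z=5. Stack: []
LOAD_FAST_LOAD_FAST r,z → push 110,5. Stack: [110, 5]
BINARY_OP // → 110 // 5 = 22. Stack: [22]
STORE_FAST z → z=22. Stack: []
LOAD_FAST r → push 110. Stack: [110]
LOAD_CONST → push 5. Stack: [110, 5]
BINARY_OP + → 110 + 5 = 115. Stack: [115]
STORE_FAST s → s=115. Stack: []
LOAD_FAST s → push 115. Stack: [115]
LOAD_CONST → push 1. Stack: [115, 1]
BINARY_OP + → 115 + 1 = 116. Stack: [116]
STORE_FAST q → q=116. Stack: []
LOAD_FAST a → push 16. Stack: [16]
LOAD_CONST → push 4. Stack: [16, 4]
BINARY_OP - → 16 - 4 = 12. Stack: [12]
LOAD_FAST_LOAD_FAST s,q → push 115,116. Stack: [12, 115, 116]
BINARY_OP % → 115 % 116 = 115. Stack: [12, 115]
BINARY_OP - → 12 - 115 = -103. Stack: [-103]
STORE_FAST q → q=-103. Stack: []
LOAD_FAST r → push 110. Stack: [110]
LOAD_CONST → push 2. Stack: [110, 2]
BINARY_OP + → 110 + 2 = 112. Stack: [112]
STORE_FAST n → n=112. Stack: []
LOAD_FAST_LOAD_FAST n,s → push 112,115. Stack: [112, 115]
BINARY_OP | → 112 | 115 = 115. Stack: [115]
RETURN_VALUE → return 115.

115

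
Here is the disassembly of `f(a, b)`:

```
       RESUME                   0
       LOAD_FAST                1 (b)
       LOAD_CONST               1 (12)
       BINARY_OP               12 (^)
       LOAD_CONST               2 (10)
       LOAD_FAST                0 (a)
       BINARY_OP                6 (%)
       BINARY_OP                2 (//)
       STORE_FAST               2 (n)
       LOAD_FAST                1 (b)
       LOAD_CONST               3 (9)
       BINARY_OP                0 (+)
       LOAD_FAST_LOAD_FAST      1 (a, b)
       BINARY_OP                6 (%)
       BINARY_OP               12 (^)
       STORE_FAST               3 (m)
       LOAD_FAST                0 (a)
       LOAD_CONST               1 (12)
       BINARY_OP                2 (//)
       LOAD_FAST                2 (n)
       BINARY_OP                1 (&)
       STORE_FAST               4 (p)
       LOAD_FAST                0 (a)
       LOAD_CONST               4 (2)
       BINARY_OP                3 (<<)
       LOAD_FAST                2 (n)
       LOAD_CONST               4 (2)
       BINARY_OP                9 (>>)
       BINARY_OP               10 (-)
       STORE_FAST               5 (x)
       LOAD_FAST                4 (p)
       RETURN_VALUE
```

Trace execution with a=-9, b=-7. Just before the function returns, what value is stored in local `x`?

-36

LOAD_FAST b → push -7. Stack: [-7]
LOAD_CONST → push 12. Stack: [-7, 12]
BINARY_OP ^ → -7 ^ 12 = -11. Stack: [-11]
LOAD_CONST → push 10. Stack: [-11, 10]
LOAD_FAST a → push -9. Stack: [-11, 10, -9]
BINARY_OP % → 10 % -9 = -8. Stack: [-11, -8]
BINARY_OP // → -11 // -8 = 1. Stack: [1]
STORE_FAST n → n=1. Stack: []
LOAD_FAST b → push -7. Stack: [-7]
LOAD_CONST → push 9. Stack: [-7, 9]
BINARY_OP + → -7 + 9 = 2. Stack: [2]
LOAD_FAST_LOAD_FAST a,b → push -9,-7. Stack: [2, -9, -7]
BINARY_OP % → -9 % -7 = -2. Stack: [2, -2]
BINARY_OP ^ → 2 ^ -2 = -4. Stack: [-4]
STORE_FAST m → m=-4. Stack: []
LOAD_FAST a → push -9. Stack: [-9]
LOAD_CONST → push 12. Stack: [-9, 12]
BINARY_OP // → -9 // 12 = -1. Stack: [-1]
LOAD_FAST n → push 1. Stack: [-1, 1]
BINARY_OP & → -1 & 1 = 1. Stack: [1]
STORE_FAST p → p=1. Stack: []
LOAD_FAST a → push -9. Stack: [-9]
LOAD_CONST → push 2. Stack: [-9, 2]
BINARY_OP << → -9 << 2 = -36. Stack: [-36]
LOAD_FAST n → push 1. Stack: [-36, 1]
LOAD_CONST → push 2. Stack: [-36, 1, 2]
BINARY_OP >> → 1 >> 2 = 0. Stack: [-36, 0]
BINARY_OP - → -36 - 0 = -36. Stack: [-36]
STORE_FAST x → x=-36. Stack: []
LOAD_FAST p → push 1. Stack: [1]
RETURN_VALUE → return 1.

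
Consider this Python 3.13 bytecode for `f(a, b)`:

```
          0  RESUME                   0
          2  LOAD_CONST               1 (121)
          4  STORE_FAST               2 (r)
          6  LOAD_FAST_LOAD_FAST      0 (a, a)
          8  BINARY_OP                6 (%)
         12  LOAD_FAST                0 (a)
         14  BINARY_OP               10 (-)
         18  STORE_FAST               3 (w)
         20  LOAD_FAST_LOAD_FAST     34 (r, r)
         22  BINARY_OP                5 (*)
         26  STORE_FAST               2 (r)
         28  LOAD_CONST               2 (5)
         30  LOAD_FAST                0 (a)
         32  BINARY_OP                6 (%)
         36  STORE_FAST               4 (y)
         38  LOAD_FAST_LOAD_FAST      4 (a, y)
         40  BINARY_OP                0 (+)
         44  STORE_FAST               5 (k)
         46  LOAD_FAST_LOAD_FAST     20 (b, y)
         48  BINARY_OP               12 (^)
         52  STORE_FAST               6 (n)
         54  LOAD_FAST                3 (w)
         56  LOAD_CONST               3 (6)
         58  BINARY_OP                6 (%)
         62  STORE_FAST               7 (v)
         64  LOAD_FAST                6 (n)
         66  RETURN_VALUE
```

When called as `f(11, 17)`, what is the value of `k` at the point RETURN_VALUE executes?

LOAD_CONST → push 121. Stack: [121]
STORE_FAST r → r=121. Stack: []
LOAD_FAST_LOAD_FAST a,a → push 11,11. Stack: [11, 11]
BINARY_OP % → 11 % 11 = 0. Stack: [0]
LOAD_FAST a → push 11. Stack: [0, 11]
BINARY_OP - → 0 - 11 = -11. Stack: [-11]
STORE_FAST w → w=-11. Stack: []
LOAD_FAST_LOAD_FAST r,r → push 121,121. Stack: [121, 121]
BINARY_OP * → 121 * 121 = 14641. Stack: [14641]
STORE_FAST r → r=14641. Stack: []
LOAD_CONST → push 5. Stack: [5]
LOAD_FAST a → push 11. Stack: [5, 11]
BINARY_OP % → 5 % 11 = 5. Stack: [5]
STORE_FAST y → y=5. Stack: []
LOAD_FAST_LOAD_FAST a,y → push 11,5. Stack: [11, 5]
BINARY_OP + → 11 + 5 = 16. Stack: [16]
STORE_FAST k → k=16. Stack: []
LOAD_FAST_LOAD_FAST b,y → push 17,5. Stack: [17, 5]
BINARY_OP ^ → 17 ^ 5 = 20. Stack: [20]
STORE_FAST n → n=20. Stack: []
LOAD_FAST w → push -11. Stack: [-11]
LOAD_CONST → push 6. Stack: [-11, 6]
BINARY_OP % → -11 % 6 = 1. Stack: [1]
STORE_FAST v → v=1. Stack: []
LOAD_FAST n → push 20. Stack: [20]
RETURN_VALUE → return 20.

16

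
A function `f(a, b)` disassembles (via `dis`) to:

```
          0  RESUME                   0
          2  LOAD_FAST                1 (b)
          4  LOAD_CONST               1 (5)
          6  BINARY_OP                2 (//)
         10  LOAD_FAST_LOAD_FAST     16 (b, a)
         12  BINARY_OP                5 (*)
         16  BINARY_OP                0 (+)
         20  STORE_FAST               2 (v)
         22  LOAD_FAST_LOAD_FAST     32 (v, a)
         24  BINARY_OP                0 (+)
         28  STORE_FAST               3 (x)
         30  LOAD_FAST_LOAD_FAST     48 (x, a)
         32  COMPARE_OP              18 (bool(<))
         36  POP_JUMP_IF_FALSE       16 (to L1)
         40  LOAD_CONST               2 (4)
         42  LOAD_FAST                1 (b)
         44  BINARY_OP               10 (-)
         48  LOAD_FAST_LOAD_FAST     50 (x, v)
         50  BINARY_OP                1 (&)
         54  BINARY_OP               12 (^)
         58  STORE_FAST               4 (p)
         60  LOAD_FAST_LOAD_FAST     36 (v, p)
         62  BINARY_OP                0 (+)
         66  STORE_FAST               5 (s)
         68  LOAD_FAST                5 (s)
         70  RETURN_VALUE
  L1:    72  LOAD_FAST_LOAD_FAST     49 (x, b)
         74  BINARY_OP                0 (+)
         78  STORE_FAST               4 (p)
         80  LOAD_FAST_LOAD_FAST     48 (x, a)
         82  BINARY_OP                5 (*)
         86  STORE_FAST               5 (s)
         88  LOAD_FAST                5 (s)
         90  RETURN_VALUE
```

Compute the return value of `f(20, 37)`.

15340

LOAD_FAST b → push 37. Stack: [37]
LOAD_CONST → push 5. Stack: [37, 5]
BINARY_OP // → 37 // 5 = 7. Stack: [7]
LOAD_FAST_LOAD_FAST b,a → push 37,20. Stack: [7, 37, 20]
BINARY_OP * → 37 * 20 = 740. Stack: [7, 740]
BINARY_OP + → 7 + 740 = 747. Stack: [747]
STORE_FAST v → v=747. Stack: []
LOAD_FAST_LOAD_FAST v,a → push 747,20. Stack: [747, 20]
BINARY_OP + → 747 + 20 = 767. Stack: [767]
STORE_FAST x → x=767. Stack: []
LOAD_FAST_LOAD_FAST x,a → push 767,20. Stack: [767, 20]
COMPARE_OP bool(<) → 767 vs 20 = False. Stack: [False]
POP_JUMP_IF_FALSE → pop False; jump. Stack: []
LOAD_FAST_LOAD_FAST x,b → push 767,37. Stack: [767, 37]
BINARY_OP + → 767 + 37 = 804. Stack: [804]
STORE_FAST p → p=804. Stack: []
LOAD_FAST_LOAD_FAST x,a → push 767,20. Stack: [767, 20]
BINARY_OP * → 767 * 20 = 15340. Stack: [15340]
STORE_FAST s → s=15340. Stack: []
LOAD_FAST s → push 15340. Stack: [15340]
RETURN_VALUE → return 15340.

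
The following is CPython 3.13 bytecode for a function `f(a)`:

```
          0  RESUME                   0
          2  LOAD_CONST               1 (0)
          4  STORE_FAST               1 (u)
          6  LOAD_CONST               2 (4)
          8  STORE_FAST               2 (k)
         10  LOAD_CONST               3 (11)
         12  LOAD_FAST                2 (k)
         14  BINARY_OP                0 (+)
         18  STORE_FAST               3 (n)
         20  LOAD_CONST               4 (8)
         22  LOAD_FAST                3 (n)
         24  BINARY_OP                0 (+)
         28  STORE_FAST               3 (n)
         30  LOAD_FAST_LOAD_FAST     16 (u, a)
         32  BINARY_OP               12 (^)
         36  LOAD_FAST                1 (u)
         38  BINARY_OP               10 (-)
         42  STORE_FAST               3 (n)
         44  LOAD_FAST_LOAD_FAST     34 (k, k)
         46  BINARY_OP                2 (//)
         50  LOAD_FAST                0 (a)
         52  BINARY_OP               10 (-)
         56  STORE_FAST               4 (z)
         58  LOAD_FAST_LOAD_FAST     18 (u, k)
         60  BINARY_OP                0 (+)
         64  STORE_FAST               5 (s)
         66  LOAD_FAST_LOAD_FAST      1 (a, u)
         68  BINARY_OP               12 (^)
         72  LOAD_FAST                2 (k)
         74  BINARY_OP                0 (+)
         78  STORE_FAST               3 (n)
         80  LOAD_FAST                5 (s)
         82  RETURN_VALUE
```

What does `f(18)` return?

LOAD_CONST → push 0. Stack: [0]
STORE_FAST u → u=0. Stack: []
LOAD_CONST → push 4. Stack: [4]
STORE_FAST k → k=4. Stack: []
LOAD_CONST → push 11. Stack: [11]
LOAD_FAST k → push 4. Stack: [11, 4]
BINARY_OP + → 11 + 4 = 15. Stack: [15]
STORE_FAST n → n=15. Stack: []
LOAD_CONST → push 8. Stack: [8]
LOAD_FAST n → push 15. Stack: [8, 15]
BINARY_OP + → 8 + 15 = 23. Stack: [23]
STORE_FAST n → n=23. Stack: []
LOAD_FAST_LOAD_FAST u,a → push 0,18. Stack: [0, 18]
BINARY_OP ^ → 0 ^ 18 = 18. Stack: [18]
LOAD_FAST u → push 0. Stack: [18, 0]
BINARY_OP - → 18 - 0 = 18. Stack: [18]
STORE_FAST n → n=18. Stack: []
LOAD_FAST_LOAD_FAST k,k → push 4,4. Stack: [4, 4]
BINARY_OP // → 4 // 4 = 1. Stack: [1]
LOAD_FAST a → push 18. Stack: [1, 18]
BINARY_OP - → 1 - 18 = -17. Stack: [-17]
STORE_FAST z → z=-17. Stack: []
LOAD_FAST_LOAD_FAST u,k → push 0,4. Stack: [0, 4]
BINARY_OP + → 0 + 4 = 4. Stack: [4]
STORE_FAST s → s=4. Stack: []
LOAD_FAST_LOAD_FAST a,u → push 18,0. Stack: [18, 0]
BINARY_OP ^ → 18 ^ 0 = 18. Stack: [18]
LOAD_FAST k → push 4. Stack: [18, 4]
BINARY_OP + → 18 + 4 = 22. Stack: [22]
STORE_FAST n → n=22. Stack: []
LOAD_FAST s → push 4. Stack: [4]
RETURN_VALUE → return 4.

4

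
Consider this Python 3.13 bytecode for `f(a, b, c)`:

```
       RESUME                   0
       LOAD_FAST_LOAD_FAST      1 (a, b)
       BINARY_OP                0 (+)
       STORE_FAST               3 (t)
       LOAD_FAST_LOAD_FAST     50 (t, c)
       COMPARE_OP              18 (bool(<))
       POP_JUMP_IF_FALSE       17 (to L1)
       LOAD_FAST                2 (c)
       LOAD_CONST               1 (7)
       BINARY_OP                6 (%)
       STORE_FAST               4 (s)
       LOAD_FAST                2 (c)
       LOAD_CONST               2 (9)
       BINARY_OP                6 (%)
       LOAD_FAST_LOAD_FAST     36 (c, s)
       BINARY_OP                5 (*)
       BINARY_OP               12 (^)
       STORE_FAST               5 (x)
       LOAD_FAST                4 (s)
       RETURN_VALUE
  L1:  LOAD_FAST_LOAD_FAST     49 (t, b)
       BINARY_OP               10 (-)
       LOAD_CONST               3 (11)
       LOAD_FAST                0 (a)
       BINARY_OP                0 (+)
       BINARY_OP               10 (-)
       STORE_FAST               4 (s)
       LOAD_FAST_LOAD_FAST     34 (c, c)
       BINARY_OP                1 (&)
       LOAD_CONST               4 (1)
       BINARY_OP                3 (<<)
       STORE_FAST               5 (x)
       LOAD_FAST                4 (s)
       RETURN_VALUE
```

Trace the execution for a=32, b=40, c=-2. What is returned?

LOAD_FAST_LOAD_FAST a,b → push 32,40. Stack: [32, 40]
BINARY_OP + → 32 + 40 = 72. Stack: [72]
STORE_FAST t → t=72. Stack: []
LOAD_FAST_LOAD_FAST t,c → push 72,-2. Stack: [72, -2]
COMPARE_OP bool(<) → 72 vs -2 = False. Stack: [False]
POP_JUMP_IF_FALSE → pop False; jump. Stack: []
LOAD_FAST_LOAD_FAST t,b → push 72,40. Stack: [72, 40]
BINARY_OP - → 72 - 40 = 32. Stack: [32]
LOAD_CONST → push 11. Stack: [32, 11]
LOAD_FAST a → push 32. Stack: [32, 11, 32]
BINARY_OP + → 11 + 32 = 43. Stack: [32, 43]
BINARY_OP - → 32 - 43 = -11. Stack: [-11]
STORE_FAST s → s=-11. Stack: []
LOAD_FAST_LOAD_FAST c,c → push -2,-2. Stack: [-2, -2]
BINARY_OP & → -2 & -2 = -2. Stack: [-2]
LOAD_CONST → push 1. Stack: [-2, 1]
BINARY_OP << → -2 << 1 = -4. Stack: [-4]
STORE_FAST x → x=-4. Stack: []
LOAD_FAST s → push -11. Stack: [-11]
RETURN_VALUE → return -11.

-11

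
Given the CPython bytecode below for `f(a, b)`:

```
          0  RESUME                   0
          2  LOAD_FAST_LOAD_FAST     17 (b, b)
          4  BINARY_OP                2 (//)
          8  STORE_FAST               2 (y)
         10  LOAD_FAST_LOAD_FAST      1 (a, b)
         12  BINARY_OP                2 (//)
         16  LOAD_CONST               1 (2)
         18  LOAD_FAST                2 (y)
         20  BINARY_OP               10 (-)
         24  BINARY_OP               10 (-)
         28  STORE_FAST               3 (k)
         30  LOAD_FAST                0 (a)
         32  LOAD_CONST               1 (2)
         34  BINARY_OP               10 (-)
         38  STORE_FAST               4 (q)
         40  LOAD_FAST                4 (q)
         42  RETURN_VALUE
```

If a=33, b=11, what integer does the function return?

31

LOAD_FAST_LOAD_FAST b,b → push 11,11. Stack: [11, 11]
BINARY_OP // → 11 // 11 = 1. Stack: [1]
STORE_FAST y → y=1. Stack: []
LOAD_FAST_LOAD_FAST a,b → push 33,11. Stack: [33, 11]
BINARY_OP // → 33 // 11 = 3. Stack: [3]
LOAD_CONST → push 2. Stack: [3, 2]
LOAD_FAST y → push 1. Stack: [3, 2, 1]
BINARY_OP - → 2 - 1 = 1. Stack: [3, 1]
BINARY_OP - → 3 - 1 = 2. Stack: [2]
STORE_FAST k → k=2. Stack: []
LOAD_FAST a → push 33. Stack: [33]
LOAD_CONST → push 2. Stack: [33, 2]
BINARY_OP - → 33 - 2 = 31. Stack: [31]
STORE_FAST q → q=31. Stack: []
LOAD_FAST q → push 31. Stack: [31]
RETURN_VALUE → return 31.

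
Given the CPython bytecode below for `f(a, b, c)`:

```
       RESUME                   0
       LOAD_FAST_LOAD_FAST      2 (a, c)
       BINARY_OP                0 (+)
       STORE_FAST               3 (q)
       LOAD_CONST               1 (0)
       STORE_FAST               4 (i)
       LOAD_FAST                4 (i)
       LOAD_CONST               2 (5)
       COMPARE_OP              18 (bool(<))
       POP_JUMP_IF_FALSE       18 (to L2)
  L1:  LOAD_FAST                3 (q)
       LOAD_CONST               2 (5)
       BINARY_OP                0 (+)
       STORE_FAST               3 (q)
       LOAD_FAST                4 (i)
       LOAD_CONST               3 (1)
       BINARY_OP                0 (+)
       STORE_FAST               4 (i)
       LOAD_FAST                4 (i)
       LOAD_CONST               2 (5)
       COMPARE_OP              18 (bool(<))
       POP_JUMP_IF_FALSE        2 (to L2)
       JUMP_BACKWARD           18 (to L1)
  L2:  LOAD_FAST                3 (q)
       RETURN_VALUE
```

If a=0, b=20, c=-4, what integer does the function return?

LOAD_FAST_LOAD_FAST a,c → push 0,-4
BINARY_OP + → 0 + -4 = -4
STORE_FAST q → q=-4
LOAD_CONST → push 0
STORE_FAST i → i=0
LOAD_FAST i → push 0
LOAD_CONST → push 5
COMPARE_OP bool(<) → 0 vs 5 = True
POP_JUMP_IF_FALSE → pop True; no jump
LOAD_FAST q → push -4
LOAD_CONST → push 5
BINARY_OP + → -4 + 5 = 1
STORE_FAST q → q=1
LOAD_FAST i → push 0
LOAD_CONST → push 1
BINARY_OP + → 0 + 1 = 1
STORE_FAST i → i=1
LOAD_FAST i → push 1
LOAD_CONST → push 5
COMPARE_OP bool(<) → 1 vs 5 = True
POP_JUMP_IF_FALSE → pop True; no jump
LOAD_FAST q → push 1
LOAD_CONST → push 5
BINARY_OP + → 1 + 5 = 6
STORE_FAST q → q=6
LOAD_FAST i → push 1
LOAD_CONST → push 1
BINARY_OP + → 1 + 1 = 2
STORE_FAST i → i=2
LOAD_FAST i → push 2
LOAD_CONST → push 5
COMPARE_OP bool(<) → 2 vs 5 = True
POP_JUMP_IF_FALSE → pop True; no jump
LOAD_FAST q → push 6
LOAD_CONST → push 5
BINARY_OP + → 6 + 5 = 11
STORE_FAST q → q=11
LOAD_FAST i → push 2
LOAD_CONST → push 1
BINARY_OP + → 2 + 1 = 3
STORE_FAST i → i=3
LOAD_FAST i → push 3
LOAD_CONST → push 5
COMPARE_OP bool(<) → 3 vs 5 = True
POP_JUMP_IF_FALSE → pop True; no jump
LOAD_FAST q → push 11
LOAD_CONST → push 5
BINARY_OP + → 11 + 5 = 16
STORE_FAST q → q=16
LOAD_FAST i → push 3
LOAD_CONST → push 1
BINARY_OP + → 3 + 1 = 4
STORE_FAST i → i=4
LOAD_FAST i → push 4
LOAD_CONST → push 5
COMPARE_OP bool(<) → 4 vs 5 = True
POP_JUMP_IF_FALSE → pop True; no jump
LOAD_FAST q → push 16
LOAD_CONST → push 5
BINARY_OP + → 16 + 5 = 21
STORE_FAST q → q=21
LOAD_FAST i → push 4
LOAD_CONST → push 1
BINARY_OP + → 4 + 1 = 5
STORE_FAST i → i=5
LOAD_FAST i → push 5
LOAD_CONST → push 5
COMPARE_OP bool(<) → 5 vs 5 = False
POP_JUMP_IF_FALSE → pop False; jump
LOAD_FAST q → push 21
RETURN_VALUE → return 21.

21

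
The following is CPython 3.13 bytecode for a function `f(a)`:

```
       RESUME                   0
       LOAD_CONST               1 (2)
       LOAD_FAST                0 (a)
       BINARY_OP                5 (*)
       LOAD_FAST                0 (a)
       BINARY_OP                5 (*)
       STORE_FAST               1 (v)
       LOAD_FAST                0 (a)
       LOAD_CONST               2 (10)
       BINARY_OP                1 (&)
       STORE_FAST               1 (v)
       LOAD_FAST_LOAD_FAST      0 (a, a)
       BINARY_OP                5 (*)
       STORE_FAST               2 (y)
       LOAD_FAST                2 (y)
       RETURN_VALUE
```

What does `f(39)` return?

LOAD_CONST → push 2. Stack: [2]
LOAD_FAST a → push 39. Stack: [2, 39]
BINARY_OP * → 2 * 39 = 78. Stack: [78]
LOAD_FAST a → push 39. Stack: [78, 39]
BINARY_OP * → 78 * 39 = 3042. Stack: [3042]
STORE_FAST v → v=3042. Stack: []
LOAD_FAST a → push 39. Stack: [39]
LOAD_CONST → push 10. Stack: [39, 10]
BINARY_OP & → 39 & 10 = 2. Stack: [2]
STORE_FAST v → v=2. Stack: []
LOAD_FAST_LOAD_FAST a,a → push 39,39. Stack: [39, 39]
BINARY_OP * → 39 * 39 = 1521. Stack: [1521]
STORE_FAST y → y=1521. Stack: []
LOAD_FAST y → push 1521. Stack: [1521]
RETURN_VALUE → return 1521.

1521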